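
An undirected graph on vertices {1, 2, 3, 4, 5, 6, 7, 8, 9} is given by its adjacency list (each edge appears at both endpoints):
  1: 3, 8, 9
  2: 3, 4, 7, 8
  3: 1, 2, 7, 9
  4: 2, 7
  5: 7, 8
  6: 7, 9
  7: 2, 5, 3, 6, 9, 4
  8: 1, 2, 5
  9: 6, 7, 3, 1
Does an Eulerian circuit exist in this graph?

No

Degrees: 1:3, 2:4, 3:4, 4:2, 5:2, 6:2, 7:6, 8:3, 9:4
1, 8 have odd degree; an Eulerian circuit needs every degree to be even, so none exists.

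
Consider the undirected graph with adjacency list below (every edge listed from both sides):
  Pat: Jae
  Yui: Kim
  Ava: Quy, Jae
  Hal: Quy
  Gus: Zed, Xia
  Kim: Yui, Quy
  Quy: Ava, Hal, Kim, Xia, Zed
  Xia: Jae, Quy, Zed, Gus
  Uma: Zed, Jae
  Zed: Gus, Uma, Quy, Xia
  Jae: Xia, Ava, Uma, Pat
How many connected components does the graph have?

1

Component: {Pat, Yui, Ava, Hal, Gus, Kim, Quy, Xia, Uma, Zed, Jae}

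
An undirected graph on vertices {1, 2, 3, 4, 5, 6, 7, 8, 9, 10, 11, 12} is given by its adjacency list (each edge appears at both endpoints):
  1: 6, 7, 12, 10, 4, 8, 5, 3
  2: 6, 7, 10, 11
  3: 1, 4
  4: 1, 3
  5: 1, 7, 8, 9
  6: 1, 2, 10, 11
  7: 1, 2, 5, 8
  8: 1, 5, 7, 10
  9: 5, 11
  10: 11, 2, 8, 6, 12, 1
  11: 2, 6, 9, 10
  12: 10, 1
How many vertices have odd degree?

Degrees: 1:8, 2:4, 3:2, 4:2, 5:4, 6:4, 7:4, 8:4, 9:2, 10:6, 11:4, 12:2
Odd-degree vertices: none.

0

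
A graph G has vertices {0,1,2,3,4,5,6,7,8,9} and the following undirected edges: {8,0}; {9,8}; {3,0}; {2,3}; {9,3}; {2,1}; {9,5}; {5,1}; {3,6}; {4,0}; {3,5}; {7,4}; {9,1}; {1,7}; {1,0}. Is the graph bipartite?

No

The cycle 1-5-9-1 has length 3, which is odd, so the graph is not bipartite.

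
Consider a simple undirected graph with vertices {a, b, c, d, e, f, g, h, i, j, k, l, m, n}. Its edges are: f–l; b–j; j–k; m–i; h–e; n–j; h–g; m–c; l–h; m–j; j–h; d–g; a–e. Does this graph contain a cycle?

No

The graph has 14 vertices, 13 edges, and 1 connected component.
Since 13 = 14 - 1, the graph is a forest and contains no cycle.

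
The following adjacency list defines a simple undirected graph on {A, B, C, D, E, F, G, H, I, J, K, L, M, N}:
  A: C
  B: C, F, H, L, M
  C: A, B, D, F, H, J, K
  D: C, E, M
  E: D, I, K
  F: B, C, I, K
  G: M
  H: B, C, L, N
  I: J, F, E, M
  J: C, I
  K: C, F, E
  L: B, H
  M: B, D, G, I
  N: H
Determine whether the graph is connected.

Starting from A and exploring outward reaches every vertex (A, C, B, K, F, H, D, J, M, L, E, I, N, G); the graph is connected.

Yes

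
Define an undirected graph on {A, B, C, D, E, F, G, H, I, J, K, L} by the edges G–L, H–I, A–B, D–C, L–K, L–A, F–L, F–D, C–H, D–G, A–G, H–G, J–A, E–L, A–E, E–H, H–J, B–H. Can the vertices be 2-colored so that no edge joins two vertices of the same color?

No

The cycle E-A-L-E has length 3, which is odd, so the graph is not bipartite.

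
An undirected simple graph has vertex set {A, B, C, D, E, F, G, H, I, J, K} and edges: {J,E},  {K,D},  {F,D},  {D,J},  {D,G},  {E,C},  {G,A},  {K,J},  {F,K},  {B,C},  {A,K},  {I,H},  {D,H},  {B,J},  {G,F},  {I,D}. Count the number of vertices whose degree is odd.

Degrees: A:2, B:2, C:2, D:6, E:2, F:3, G:3, H:2, I:2, J:4, K:4
Odd-degree vertices: F, G.

2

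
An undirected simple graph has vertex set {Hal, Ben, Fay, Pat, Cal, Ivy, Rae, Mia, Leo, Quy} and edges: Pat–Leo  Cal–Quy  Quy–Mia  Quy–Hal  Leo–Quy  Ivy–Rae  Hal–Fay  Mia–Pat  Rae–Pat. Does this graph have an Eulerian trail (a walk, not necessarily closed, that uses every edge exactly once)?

No

Degrees: Hal:2, Ben:0, Fay:1, Pat:3, Cal:1, Ivy:1, Rae:2, Mia:2, Leo:2, Quy:4
Odd-degree vertices: Fay, Pat, Cal, Ivy (4 total).
With 4 odd-degree vertices (more than two), no single trail can use every edge.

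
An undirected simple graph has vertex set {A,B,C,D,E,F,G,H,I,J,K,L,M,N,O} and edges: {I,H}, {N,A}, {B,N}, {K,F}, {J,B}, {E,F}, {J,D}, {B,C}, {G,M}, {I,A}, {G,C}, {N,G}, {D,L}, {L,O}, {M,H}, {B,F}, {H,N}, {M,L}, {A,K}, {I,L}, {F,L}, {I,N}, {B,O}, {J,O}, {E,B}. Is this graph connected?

A breadth-first search from A visits A, N, K, I, G, B, H, F, L, C, M, O, E, J, D — all 15 vertices — so the graph is connected.

Yes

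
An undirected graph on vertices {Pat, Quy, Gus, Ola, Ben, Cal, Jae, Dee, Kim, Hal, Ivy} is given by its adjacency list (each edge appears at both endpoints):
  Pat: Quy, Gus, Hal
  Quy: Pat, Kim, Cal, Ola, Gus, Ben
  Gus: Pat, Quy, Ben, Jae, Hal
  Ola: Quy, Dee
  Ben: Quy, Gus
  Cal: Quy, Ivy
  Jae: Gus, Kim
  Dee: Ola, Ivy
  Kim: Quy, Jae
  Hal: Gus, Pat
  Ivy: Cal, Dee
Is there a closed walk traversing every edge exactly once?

Degrees: Pat:3, Quy:6, Gus:5, Ola:2, Ben:2, Cal:2, Jae:2, Dee:2, Kim:2, Hal:2, Ivy:2
Vertices with odd degree: Pat, Gus. An Eulerian circuit requires all degrees even.

No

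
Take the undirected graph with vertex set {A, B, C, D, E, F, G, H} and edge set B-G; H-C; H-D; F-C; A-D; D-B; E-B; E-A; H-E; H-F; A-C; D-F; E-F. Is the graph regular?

No

Degrees: A:3, B:3, C:3, D:4, E:4, F:4, G:1, H:4
Vertex G has degree 1 while D has degree 4, so the graph is not regular.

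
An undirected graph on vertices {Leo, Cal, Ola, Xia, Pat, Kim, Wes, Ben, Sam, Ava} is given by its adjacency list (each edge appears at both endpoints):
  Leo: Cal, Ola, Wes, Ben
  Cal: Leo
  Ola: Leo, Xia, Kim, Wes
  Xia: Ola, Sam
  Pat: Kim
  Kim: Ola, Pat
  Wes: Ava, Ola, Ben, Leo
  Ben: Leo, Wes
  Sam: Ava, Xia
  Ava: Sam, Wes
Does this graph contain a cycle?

|V| = 10, |E| = 12, number of components = 1.
One cycle is Ola-Wes-Ava-Sam-Xia-Ola.

Yes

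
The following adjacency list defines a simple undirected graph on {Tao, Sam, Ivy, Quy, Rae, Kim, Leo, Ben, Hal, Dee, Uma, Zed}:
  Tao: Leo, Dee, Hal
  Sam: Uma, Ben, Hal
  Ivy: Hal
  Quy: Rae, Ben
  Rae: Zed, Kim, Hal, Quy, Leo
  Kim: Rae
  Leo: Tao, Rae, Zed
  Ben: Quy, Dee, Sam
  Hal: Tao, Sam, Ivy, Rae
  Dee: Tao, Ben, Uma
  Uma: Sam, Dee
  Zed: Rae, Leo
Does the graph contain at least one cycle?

The graph has 12 vertices, 16 edges, and 1 connected component.
Since 16 > 12 - 1, a cycle must exist; for instance Ben-Dee-Uma-Sam-Ben.

Yes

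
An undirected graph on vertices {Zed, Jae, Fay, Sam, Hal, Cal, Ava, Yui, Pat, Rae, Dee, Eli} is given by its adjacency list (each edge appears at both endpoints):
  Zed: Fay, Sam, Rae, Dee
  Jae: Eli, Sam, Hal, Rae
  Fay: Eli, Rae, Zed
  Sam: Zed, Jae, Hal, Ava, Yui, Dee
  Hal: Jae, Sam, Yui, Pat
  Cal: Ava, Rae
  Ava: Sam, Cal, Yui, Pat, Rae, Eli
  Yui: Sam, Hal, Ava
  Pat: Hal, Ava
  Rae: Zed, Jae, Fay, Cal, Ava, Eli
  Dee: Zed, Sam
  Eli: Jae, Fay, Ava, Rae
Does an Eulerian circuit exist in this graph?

No

Degrees: Zed:4, Jae:4, Fay:3, Sam:6, Hal:4, Cal:2, Ava:6, Yui:3, Pat:2, Rae:6, Dee:2, Eli:4
Vertices with odd degree: Fay, Yui. An Eulerian circuit requires all degrees even.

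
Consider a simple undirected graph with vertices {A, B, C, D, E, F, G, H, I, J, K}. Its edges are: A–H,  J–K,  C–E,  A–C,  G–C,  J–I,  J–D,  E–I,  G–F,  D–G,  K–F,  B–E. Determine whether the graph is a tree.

No

|V| = 11, |E| = 12.
A tree on 11 vertices has exactly 10 edges; this graph has 12, so it contains a cycle and is not a tree.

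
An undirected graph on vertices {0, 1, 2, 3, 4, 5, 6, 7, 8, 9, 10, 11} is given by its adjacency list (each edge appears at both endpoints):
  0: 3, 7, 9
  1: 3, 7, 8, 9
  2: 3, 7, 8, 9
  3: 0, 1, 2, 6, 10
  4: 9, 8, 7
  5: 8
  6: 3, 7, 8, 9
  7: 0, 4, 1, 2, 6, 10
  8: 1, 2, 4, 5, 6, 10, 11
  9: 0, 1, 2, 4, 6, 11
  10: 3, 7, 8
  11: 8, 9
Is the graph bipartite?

A valid 2-coloring puts {3, 7, 8, 9} on one side and {0, 1, 2, 4, 5, 6, 10, 11} on the other; every edge crosses between the two sides.

Yes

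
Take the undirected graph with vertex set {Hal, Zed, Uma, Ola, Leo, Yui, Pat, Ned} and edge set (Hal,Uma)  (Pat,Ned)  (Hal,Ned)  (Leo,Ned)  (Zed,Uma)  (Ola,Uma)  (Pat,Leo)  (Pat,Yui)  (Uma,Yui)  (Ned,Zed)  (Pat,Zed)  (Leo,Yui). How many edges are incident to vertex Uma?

Neighbors of Uma: Hal, Zed, Ola, Yui.

4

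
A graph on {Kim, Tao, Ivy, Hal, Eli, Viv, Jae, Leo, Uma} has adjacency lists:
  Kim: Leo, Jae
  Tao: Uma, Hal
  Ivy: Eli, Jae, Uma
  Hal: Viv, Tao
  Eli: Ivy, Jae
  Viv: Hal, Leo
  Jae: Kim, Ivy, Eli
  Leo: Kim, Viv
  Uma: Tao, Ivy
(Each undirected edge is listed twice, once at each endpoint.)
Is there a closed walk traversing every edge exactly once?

No

Degrees: Kim:2, Tao:2, Ivy:3, Hal:2, Eli:2, Viv:2, Jae:3, Leo:2, Uma:2
Vertices with odd degree: Ivy, Jae. An Eulerian circuit requires all degrees even.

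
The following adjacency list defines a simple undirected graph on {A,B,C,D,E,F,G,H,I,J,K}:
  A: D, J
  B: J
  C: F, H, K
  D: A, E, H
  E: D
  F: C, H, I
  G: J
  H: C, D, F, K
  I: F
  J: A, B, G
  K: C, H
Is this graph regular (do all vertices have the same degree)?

Degrees: A:2, B:1, C:3, D:3, E:1, F:3, G:1, H:4, I:1, J:3, K:2
Vertex B has degree 1 while H has degree 4, so the graph is not regular.

No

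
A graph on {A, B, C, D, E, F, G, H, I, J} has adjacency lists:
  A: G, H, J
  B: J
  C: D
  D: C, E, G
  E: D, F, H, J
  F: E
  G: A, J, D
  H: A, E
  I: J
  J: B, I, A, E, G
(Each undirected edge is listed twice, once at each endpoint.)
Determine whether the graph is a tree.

No

|V| = 10, |E| = 12.
A tree on 10 vertices has exactly 9 edges; this graph has 12, so it contains a cycle and is not a tree.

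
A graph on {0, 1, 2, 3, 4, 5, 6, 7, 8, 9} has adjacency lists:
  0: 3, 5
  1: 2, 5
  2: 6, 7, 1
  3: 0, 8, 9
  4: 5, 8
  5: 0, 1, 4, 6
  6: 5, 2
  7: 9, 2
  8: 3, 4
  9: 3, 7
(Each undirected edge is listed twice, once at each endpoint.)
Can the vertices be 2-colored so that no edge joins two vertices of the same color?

No

The cycle 8-4-5-0-3-8 has length 5, which is odd, so the graph is not bipartite.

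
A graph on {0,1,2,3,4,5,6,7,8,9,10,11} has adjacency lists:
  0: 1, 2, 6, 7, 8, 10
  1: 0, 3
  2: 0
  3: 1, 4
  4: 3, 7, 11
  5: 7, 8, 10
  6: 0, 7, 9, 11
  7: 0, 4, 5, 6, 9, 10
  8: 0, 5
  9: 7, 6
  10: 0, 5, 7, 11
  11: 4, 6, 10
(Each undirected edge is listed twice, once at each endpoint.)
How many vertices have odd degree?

Degrees: 0:6, 1:2, 2:1, 3:2, 4:3, 5:3, 6:4, 7:6, 8:2, 9:2, 10:4, 11:3
Odd-degree vertices: 2, 4, 5, 11.

4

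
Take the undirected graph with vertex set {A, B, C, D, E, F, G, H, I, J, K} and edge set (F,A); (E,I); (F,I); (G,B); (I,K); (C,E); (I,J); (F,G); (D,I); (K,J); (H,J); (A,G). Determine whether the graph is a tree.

No

|V| = 11, |E| = 12.
Connected but with 12 > 10 edges, so it has a cycle and is not a tree.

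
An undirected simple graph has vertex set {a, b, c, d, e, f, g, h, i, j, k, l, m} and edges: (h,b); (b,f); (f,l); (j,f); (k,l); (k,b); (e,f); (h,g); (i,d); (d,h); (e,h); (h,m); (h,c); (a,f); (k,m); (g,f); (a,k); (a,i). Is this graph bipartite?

Yes

Color {f, h, i, k} black and {a, b, c, d, e, g, j, l, m} white. No edge joins two same-colored vertices, so the graph is bipartite.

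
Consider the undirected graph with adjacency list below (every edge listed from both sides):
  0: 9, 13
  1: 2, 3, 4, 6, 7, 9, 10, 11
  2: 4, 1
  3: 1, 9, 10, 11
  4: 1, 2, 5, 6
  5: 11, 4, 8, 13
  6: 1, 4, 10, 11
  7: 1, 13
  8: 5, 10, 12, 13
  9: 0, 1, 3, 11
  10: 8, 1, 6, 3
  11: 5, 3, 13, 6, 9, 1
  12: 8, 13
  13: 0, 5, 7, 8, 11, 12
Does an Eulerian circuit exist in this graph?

Yes

Degrees: 0:2, 1:8, 2:2, 3:4, 4:4, 5:4, 6:4, 7:2, 8:4, 9:4, 10:4, 11:6, 12:2, 13:6
Every vertex has even degree and the edges form a single connected piece, so an Eulerian circuit exists.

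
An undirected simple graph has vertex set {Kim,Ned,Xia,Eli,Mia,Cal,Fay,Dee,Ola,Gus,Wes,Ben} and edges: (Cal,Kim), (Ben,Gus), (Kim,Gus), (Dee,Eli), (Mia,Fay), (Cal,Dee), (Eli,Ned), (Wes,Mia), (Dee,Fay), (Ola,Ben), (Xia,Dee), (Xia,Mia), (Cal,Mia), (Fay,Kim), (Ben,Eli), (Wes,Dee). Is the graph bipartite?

Yes

Partition the vertices as {Xia, Eli, Cal, Fay, Ola, Gus, Wes} vs {Kim, Ned, Mia, Dee, Ben}. Each listed edge has one endpoint in each part, so the graph is bipartite.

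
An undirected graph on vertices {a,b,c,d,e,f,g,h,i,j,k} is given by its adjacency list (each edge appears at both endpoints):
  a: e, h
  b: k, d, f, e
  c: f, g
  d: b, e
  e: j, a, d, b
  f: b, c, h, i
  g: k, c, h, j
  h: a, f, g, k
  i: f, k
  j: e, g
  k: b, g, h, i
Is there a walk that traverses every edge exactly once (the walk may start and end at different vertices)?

Yes

Degrees: a:2, b:4, c:2, d:2, e:4, f:4, g:4, h:4, i:2, j:2, k:4
Odd-degree vertices: none (0 total).
The non-isolated vertices are connected and exactly 0 have odd degree, so an Eulerian trail exists.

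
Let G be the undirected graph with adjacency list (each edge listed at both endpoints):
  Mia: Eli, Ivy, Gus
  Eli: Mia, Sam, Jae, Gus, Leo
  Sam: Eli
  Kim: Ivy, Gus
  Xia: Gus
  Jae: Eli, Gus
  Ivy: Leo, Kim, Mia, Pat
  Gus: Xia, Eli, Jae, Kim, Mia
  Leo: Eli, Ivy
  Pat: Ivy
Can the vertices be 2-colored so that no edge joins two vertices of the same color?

The cycle Mia-Gus-Eli-Mia has length 3, which is odd, so the graph is not bipartite.

No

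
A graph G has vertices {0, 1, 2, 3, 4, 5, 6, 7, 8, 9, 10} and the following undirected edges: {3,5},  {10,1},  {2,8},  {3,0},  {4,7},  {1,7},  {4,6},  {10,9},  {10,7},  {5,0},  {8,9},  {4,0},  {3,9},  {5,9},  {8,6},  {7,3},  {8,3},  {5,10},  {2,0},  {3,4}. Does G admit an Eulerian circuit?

Degrees: 0:4, 1:2, 2:2, 3:6, 4:4, 5:4, 6:2, 7:4, 8:4, 9:4, 10:4
Every vertex has even degree and the edges form a single connected piece, so an Eulerian circuit exists.

Yes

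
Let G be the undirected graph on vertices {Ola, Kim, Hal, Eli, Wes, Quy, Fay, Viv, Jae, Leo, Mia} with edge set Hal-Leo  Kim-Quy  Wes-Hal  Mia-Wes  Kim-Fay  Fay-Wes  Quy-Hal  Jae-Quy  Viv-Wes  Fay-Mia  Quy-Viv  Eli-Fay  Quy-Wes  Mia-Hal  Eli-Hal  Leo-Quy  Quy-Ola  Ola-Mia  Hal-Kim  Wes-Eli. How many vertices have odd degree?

Degrees: Ola:2, Kim:3, Hal:6, Eli:3, Wes:6, Quy:7, Fay:4, Viv:2, Jae:1, Leo:2, Mia:4
Odd-degree vertices: Kim, Eli, Quy, Jae.

4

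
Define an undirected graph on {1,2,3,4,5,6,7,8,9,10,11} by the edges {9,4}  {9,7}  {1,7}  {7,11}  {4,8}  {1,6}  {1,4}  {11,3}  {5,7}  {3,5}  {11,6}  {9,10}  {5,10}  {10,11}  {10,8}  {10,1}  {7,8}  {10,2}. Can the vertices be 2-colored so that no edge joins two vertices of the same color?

Yes

A valid 2-coloring puts {3, 4, 6, 7, 10} on one side and {1, 2, 5, 8, 9, 11} on the other; every edge crosses between the two sides.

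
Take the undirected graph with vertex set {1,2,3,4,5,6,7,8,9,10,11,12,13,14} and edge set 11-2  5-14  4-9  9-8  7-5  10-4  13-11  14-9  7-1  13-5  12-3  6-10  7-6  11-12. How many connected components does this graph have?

Component: {1, 2, 3, 4, 5, 6, 7, 8, 9, 10, 11, 12, 13, 14}

1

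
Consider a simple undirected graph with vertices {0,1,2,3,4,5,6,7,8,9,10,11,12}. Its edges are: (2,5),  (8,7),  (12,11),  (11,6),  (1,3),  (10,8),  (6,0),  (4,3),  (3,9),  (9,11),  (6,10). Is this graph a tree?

The graph has 13 vertices and 11 edges.
It splits into 2 components, so it cannot be a tree.

No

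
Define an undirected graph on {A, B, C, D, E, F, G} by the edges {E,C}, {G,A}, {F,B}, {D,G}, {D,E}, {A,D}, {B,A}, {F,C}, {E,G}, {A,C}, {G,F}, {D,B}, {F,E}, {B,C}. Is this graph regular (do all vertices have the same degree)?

Degrees: A:4, B:4, C:4, D:4, E:4, F:4, G:4
Every vertex has degree 4, so the graph is 4-regular.

Yes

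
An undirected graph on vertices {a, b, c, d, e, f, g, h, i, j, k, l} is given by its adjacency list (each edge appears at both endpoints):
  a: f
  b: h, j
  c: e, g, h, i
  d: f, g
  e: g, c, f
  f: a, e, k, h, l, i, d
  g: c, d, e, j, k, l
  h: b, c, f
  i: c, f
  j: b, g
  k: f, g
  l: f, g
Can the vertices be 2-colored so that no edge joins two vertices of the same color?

No

The cycle g-c-h-f-l-g has length 5, which is odd, so the graph is not bipartite.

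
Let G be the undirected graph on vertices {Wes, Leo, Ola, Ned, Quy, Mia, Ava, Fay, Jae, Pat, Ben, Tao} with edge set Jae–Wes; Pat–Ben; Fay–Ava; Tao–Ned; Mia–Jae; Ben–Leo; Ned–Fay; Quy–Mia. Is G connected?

Component: {Ola}
Component: {Leo, Pat, Ben}
Component: {Wes, Quy, Mia, Jae}
Component: {Ned, Ava, Fay, Tao}
No edge joins these 4 groups, so the graph is disconnected.

No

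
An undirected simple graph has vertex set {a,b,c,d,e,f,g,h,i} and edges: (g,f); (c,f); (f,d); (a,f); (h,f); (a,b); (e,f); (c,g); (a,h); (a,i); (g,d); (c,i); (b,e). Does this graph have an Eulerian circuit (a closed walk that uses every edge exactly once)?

No

Degrees: a:4, b:2, c:3, d:2, e:2, f:6, g:3, h:2, i:2
c, g have odd degree; an Eulerian circuit needs every degree to be even, so none exists.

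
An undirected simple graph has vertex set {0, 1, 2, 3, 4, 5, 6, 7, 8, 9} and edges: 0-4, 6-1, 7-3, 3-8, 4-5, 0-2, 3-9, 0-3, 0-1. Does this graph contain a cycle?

No

|V| = 10, |E| = 9, number of components = 1.
A forest on 10 vertices with 1 component has exactly 9 edges, which matches — so no cycle.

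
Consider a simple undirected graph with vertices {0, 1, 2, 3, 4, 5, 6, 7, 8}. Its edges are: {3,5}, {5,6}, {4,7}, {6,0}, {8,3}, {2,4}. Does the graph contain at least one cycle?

|V| = 9, |E| = 6, number of components = 3.
Since 6 = 9 - 3, the graph is a forest and contains no cycle.

No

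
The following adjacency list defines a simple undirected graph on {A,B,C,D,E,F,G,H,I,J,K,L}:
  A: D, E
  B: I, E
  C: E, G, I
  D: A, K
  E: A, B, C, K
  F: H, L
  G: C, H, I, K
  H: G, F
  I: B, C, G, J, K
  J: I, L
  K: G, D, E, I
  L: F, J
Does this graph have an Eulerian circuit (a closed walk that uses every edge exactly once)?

Degrees: A:2, B:2, C:3, D:2, E:4, F:2, G:4, H:2, I:5, J:2, K:4, L:2
Vertices with odd degree: C, I. An Eulerian circuit requires all degrees even.

No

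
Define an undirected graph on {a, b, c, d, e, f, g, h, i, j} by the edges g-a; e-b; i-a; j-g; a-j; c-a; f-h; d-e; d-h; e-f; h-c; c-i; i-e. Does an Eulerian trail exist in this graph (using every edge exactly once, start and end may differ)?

Degrees: a:4, b:1, c:3, d:2, e:4, f:2, g:2, h:3, i:3, j:2
Odd-degree vertices: b, c, h, i (4 total).
With 4 odd-degree vertices (more than two), no single trail can use every edge.

No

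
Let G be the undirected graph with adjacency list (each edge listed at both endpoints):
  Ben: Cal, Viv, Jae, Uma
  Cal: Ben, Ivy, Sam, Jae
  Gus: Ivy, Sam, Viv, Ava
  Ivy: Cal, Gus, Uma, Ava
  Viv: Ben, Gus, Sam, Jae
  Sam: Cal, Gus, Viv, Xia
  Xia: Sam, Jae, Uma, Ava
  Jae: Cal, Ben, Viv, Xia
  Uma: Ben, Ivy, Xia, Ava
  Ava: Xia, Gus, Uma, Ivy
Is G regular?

Degrees: Ben:4, Cal:4, Gus:4, Ivy:4, Viv:4, Sam:4, Xia:4, Jae:4, Uma:4, Ava:4
All degrees equal 4; the graph is regular.

Yes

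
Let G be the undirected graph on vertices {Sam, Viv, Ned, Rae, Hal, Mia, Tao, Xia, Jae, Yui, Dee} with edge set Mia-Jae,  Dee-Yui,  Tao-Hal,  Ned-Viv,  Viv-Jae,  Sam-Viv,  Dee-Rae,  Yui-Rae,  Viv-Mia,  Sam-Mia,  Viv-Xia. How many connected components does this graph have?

Component: {Hal, Tao}
Component: {Rae, Yui, Dee}
Component: {Sam, Viv, Ned, Mia, Xia, Jae}

3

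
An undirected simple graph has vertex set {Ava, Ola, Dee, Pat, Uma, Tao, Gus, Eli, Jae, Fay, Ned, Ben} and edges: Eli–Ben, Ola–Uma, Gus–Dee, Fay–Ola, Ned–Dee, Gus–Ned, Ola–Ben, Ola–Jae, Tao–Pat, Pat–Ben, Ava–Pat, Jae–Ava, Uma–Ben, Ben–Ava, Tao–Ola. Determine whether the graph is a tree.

No

|V| = 12, |E| = 15.
It splits into 2 components, so it cannot be a tree.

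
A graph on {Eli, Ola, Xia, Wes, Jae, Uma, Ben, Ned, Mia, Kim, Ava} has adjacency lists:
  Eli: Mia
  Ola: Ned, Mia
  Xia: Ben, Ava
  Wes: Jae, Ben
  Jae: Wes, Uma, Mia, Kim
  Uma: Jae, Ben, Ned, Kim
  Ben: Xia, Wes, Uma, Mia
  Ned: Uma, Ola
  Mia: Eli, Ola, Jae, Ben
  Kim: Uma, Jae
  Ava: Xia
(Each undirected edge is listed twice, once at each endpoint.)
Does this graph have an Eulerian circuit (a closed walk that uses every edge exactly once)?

No

Degrees: Eli:1, Ola:2, Xia:2, Wes:2, Jae:4, Uma:4, Ben:4, Ned:2, Mia:4, Kim:2, Ava:1
Eli, Ava have odd degree; an Eulerian circuit needs every degree to be even, so none exists.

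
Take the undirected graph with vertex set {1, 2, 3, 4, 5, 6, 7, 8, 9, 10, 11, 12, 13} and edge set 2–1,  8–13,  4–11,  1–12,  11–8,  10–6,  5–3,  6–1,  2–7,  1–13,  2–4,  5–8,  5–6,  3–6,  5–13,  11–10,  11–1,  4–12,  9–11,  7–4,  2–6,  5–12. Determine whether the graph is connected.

A breadth-first search from 1 visits 1, 6, 2, 11, 12, 13, 5, 3, 10, 7, 4, 8, 9 — all 13 vertices — so the graph is connected.

Yes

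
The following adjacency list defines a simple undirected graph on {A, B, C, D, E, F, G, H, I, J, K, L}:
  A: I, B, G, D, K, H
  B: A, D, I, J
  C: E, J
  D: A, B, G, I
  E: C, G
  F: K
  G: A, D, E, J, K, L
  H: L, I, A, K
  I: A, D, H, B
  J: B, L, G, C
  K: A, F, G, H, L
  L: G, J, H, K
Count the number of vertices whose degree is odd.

Degrees: A:6, B:4, C:2, D:4, E:2, F:1, G:6, H:4, I:4, J:4, K:5, L:4
Odd-degree vertices: F, K.

2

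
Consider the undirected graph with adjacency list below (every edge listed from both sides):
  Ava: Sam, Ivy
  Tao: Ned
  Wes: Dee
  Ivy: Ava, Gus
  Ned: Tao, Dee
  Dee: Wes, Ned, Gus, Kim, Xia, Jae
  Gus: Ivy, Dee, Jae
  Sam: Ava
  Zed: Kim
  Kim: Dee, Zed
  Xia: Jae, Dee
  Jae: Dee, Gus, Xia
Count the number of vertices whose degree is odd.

6

Degrees: Ava:2, Tao:1, Wes:1, Ivy:2, Ned:2, Dee:6, Gus:3, Sam:1, Zed:1, Kim:2, Xia:2, Jae:3
Odd-degree vertices: Tao, Wes, Gus, Sam, Zed, Jae.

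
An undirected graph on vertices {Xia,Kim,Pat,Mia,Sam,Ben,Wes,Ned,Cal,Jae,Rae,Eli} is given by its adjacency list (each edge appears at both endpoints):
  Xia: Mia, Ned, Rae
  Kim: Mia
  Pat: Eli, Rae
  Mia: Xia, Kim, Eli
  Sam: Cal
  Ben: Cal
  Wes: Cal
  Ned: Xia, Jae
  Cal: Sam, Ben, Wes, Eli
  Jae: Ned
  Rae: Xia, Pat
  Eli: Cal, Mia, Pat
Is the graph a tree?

The graph has 12 vertices and 12 edges.
A tree on 12 vertices has exactly 11 edges; this graph has 12, so it contains a cycle and is not a tree.

No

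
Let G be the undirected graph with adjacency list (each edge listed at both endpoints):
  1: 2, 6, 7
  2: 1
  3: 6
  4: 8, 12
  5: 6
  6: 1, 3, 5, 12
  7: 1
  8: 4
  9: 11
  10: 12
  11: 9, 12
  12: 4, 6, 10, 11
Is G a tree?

The graph has 12 vertices and 11 edges.
It is connected with exactly 11 edges, hence acyclic — it is a tree.

Yes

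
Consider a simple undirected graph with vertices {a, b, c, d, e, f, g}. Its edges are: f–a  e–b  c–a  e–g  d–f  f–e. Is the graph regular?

Degrees: a:2, b:1, c:1, d:1, e:3, f:3, g:1
Degrees are not all equal (e.g. deg(b)=1 but deg(e)=3); not regular.

No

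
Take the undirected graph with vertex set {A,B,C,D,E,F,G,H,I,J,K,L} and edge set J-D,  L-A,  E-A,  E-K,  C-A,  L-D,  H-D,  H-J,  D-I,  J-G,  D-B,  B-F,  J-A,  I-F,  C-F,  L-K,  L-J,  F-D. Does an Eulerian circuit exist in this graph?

No

Degrees: A:4, B:2, C:2, D:6, E:2, F:4, G:1, H:2, I:2, J:5, K:2, L:4
Vertices with odd degree: G, J. An Eulerian circuit requires all degrees even.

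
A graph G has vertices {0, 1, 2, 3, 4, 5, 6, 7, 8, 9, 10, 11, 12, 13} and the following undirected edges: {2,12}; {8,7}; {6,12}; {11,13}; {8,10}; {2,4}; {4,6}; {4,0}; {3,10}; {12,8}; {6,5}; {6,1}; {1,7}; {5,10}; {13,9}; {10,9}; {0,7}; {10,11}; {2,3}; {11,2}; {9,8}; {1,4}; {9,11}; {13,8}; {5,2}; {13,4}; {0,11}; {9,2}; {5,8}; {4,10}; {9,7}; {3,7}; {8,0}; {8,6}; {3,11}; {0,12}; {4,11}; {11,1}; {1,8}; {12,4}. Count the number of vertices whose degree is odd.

Degrees: 0:5, 1:5, 2:6, 3:4, 4:8, 5:4, 6:5, 7:5, 8:9, 9:6, 10:6, 11:8, 12:5, 13:4
Odd-degree vertices: 0, 1, 6, 7, 8, 12.

6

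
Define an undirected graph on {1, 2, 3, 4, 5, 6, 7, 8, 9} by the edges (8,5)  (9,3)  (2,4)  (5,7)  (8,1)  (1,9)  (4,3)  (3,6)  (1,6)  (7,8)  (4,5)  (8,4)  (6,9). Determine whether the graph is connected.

Yes

Starting from 1 and exploring outward reaches every vertex (1, 8, 6, 9, 4, 7, 5, 3, 2); the graph is connected.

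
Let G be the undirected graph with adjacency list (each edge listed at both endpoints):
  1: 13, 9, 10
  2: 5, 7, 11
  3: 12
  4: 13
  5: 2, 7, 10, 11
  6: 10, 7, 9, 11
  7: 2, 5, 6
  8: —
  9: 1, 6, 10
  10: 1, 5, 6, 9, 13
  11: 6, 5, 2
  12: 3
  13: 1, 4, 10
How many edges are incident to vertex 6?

Neighbors of 6: 7, 9, 10, 11.

4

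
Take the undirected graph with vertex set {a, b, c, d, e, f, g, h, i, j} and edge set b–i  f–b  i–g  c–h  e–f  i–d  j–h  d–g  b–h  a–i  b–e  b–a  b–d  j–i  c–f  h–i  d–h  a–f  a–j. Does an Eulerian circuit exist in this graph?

No

Degrees: a:4, b:6, c:2, d:4, e:2, f:4, g:2, h:5, i:6, j:3
Vertices with odd degree: h, j. An Eulerian circuit requires all degrees even.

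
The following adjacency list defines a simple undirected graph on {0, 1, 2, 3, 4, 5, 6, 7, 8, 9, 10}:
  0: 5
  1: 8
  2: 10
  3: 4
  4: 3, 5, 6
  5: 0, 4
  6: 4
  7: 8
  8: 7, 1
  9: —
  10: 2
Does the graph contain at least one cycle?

|V| = 11, |E| = 7, number of components = 4.
A forest on 11 vertices with 4 components has exactly 7 edges, which matches — so no cycle.

No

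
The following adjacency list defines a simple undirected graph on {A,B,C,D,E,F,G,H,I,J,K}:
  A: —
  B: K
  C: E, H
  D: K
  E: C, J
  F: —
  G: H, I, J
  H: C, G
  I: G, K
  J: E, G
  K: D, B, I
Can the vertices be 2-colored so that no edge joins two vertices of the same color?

H-C-E-J-G-H is an odd cycle (length 5), and a bipartite graph can contain only even cycles.

No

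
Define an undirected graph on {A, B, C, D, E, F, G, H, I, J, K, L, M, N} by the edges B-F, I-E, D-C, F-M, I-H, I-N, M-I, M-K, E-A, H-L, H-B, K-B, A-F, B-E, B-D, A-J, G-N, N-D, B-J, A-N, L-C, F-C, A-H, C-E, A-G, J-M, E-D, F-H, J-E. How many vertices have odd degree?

2

Degrees: A:6, B:6, C:4, D:4, E:6, F:5, G:2, H:5, I:4, J:4, K:2, L:2, M:4, N:4
Odd-degree vertices: F, H.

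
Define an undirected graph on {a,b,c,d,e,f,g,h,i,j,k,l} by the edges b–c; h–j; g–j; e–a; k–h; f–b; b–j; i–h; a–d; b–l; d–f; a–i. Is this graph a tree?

|V| = 12, |E| = 12.
Connected but with 12 > 11 edges, so it has a cycle and is not a tree.

No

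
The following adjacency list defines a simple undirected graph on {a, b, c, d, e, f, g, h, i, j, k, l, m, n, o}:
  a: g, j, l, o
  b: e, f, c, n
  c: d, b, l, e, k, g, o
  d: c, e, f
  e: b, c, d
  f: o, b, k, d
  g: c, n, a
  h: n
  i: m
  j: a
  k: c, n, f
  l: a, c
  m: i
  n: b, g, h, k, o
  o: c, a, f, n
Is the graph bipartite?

No

c-e-b-c is an odd cycle (length 3), and a bipartite graph can contain only even cycles.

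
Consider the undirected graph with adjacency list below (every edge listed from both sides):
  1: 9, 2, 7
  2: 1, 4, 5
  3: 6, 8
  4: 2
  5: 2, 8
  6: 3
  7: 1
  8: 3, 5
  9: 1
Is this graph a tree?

Yes

|V| = 9, |E| = 8.
Connected and |E| = |V| - 1, which characterizes a tree.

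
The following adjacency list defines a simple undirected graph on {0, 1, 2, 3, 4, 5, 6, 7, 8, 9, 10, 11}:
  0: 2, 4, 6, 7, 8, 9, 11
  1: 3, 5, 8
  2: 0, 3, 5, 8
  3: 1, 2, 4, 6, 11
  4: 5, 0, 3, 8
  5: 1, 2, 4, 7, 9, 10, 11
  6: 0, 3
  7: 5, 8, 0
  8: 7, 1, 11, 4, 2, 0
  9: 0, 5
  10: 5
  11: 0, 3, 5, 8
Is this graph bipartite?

0-8-11-0 is an odd cycle (length 3), and a bipartite graph can contain only even cycles.

No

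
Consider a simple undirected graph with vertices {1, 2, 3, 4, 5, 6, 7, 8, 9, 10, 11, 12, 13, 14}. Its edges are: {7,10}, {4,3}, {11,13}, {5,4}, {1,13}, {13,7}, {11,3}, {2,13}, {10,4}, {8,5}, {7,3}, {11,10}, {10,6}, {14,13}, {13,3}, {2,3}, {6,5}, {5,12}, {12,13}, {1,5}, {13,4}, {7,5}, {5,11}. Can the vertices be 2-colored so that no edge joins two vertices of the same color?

The cycle 7-3-13-7 has length 3, which is odd, so the graph is not bipartite.

No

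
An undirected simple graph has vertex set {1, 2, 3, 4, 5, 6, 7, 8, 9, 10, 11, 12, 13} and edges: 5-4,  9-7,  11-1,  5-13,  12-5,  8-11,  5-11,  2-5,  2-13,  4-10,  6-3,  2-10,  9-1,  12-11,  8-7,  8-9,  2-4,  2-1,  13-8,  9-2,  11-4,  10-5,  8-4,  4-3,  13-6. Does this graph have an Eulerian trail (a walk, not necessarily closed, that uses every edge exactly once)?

Degrees: 1:3, 2:6, 3:2, 4:6, 5:6, 6:2, 7:2, 8:5, 9:4, 10:3, 11:5, 12:2, 13:4
Odd-degree vertices: 1, 8, 10, 11 (4 total).
With 4 odd-degree vertices (more than two), no single trail can use every edge.

No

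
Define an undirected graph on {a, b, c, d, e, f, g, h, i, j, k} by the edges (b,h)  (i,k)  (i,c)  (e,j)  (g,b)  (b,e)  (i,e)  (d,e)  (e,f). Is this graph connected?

Component: {a}
Component: {b, c, d, e, f, g, h, i, j, k}
No edge joins these 2 groups, so the graph is disconnected.

No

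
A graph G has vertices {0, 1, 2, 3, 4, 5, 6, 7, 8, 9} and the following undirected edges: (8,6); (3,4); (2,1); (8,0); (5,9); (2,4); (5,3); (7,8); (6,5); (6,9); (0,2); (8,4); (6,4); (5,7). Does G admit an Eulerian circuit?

No

Degrees: 0:2, 1:1, 2:3, 3:2, 4:4, 5:4, 6:4, 7:2, 8:4, 9:2
Vertices with odd degree: 1, 2. An Eulerian circuit requires all degrees even.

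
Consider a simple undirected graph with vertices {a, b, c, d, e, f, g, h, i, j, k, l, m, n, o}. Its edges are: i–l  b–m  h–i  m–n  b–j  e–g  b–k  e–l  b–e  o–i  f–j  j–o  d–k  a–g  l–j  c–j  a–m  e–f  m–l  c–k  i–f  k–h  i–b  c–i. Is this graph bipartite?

No

The cycle l-m-a-g-e-l has length 5, which is odd, so the graph is not bipartite.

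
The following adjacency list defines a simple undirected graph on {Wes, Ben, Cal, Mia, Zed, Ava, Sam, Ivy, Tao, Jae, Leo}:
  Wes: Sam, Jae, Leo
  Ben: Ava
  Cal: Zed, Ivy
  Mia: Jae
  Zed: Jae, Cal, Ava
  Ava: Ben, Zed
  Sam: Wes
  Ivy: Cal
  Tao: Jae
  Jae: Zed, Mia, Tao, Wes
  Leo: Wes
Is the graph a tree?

Yes

The graph has 11 vertices and 10 edges.
It is connected with exactly 10 edges, hence acyclic — it is a tree.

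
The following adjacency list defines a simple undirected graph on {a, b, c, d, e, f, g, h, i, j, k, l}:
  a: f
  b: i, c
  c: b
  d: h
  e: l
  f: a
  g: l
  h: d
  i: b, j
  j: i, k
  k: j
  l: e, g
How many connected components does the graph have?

4

Component: {a, f}
Component: {d, h}
Component: {e, g, l}
Component: {b, c, i, j, k}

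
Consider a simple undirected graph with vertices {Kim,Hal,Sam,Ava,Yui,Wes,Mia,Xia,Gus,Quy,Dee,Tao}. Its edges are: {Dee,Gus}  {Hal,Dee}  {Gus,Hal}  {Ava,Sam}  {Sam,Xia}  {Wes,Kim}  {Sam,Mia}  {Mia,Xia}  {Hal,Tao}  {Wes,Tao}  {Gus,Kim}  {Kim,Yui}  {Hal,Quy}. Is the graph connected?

Component: {Sam, Ava, Mia, Xia}
Component: {Kim, Hal, Yui, Wes, Gus, Quy, Dee, Tao}
No edge joins these 2 groups, so the graph is disconnected.

No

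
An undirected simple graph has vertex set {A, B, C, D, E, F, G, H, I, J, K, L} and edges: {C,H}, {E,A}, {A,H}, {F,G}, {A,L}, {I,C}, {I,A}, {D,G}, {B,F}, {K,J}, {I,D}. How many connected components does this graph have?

Component: {J, K}
Component: {A, B, C, D, E, F, G, H, I, L}

2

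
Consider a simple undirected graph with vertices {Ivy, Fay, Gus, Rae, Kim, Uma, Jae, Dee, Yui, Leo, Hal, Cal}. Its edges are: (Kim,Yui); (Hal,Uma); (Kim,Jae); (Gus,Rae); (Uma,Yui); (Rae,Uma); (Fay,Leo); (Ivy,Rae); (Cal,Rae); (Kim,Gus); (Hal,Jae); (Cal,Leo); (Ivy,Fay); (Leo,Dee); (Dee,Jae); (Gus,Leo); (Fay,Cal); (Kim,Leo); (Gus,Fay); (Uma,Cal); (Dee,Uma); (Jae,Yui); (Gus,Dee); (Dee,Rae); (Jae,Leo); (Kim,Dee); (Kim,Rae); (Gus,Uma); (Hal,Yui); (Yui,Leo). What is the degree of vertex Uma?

6

Neighbors of Uma: Gus, Rae, Dee, Yui, Hal, Cal.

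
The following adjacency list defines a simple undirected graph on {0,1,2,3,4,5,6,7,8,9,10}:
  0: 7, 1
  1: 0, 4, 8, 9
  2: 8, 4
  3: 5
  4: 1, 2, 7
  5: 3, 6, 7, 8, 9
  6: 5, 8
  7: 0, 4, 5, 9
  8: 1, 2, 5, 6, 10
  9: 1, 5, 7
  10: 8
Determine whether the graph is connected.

Yes

Starting from 0 and exploring outward reaches every vertex (0, 1, 7, 9, 8, 4, 5, 10, 6, 2, 3); the graph is connected.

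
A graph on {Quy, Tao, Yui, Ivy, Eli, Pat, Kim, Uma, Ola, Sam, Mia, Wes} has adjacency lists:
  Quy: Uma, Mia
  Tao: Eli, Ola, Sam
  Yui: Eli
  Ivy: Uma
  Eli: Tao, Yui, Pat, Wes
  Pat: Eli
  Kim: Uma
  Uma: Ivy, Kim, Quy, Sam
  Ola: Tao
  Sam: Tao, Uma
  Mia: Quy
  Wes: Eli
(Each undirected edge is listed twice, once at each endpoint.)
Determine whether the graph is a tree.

|V| = 12, |E| = 11.
Connected and |E| = |V| - 1, which characterizes a tree.

Yes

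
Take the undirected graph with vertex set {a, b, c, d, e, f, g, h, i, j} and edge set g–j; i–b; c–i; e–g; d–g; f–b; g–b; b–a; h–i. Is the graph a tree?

Yes

The graph has 10 vertices and 9 edges.
It is connected with exactly 9 edges, hence acyclic — it is a tree.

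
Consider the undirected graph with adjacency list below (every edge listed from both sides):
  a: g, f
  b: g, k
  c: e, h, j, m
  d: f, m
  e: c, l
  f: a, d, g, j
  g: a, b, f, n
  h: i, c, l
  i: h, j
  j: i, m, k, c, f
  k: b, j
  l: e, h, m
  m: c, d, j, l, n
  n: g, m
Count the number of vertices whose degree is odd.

4

Degrees: a:2, b:2, c:4, d:2, e:2, f:4, g:4, h:3, i:2, j:5, k:2, l:3, m:5, n:2
Odd-degree vertices: h, j, l, m.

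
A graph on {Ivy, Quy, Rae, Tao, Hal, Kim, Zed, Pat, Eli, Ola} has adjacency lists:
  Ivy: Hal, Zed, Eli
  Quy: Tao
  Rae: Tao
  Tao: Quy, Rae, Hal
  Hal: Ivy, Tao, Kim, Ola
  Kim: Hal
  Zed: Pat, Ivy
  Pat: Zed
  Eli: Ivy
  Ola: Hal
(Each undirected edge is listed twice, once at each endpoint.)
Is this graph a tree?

The graph has 10 vertices and 9 edges.
Connected and |E| = |V| - 1, which characterizes a tree.

Yes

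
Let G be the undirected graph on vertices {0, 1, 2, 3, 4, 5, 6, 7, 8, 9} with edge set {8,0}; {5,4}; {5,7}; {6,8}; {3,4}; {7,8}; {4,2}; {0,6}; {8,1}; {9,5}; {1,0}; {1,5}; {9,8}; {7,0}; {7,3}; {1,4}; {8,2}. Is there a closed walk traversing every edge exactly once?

Yes

Degrees: 0:4, 1:4, 2:2, 3:2, 4:4, 5:4, 6:2, 7:4, 8:6, 9:2
All degrees are even and the non-isolated vertices are connected — an Eulerian circuit exists.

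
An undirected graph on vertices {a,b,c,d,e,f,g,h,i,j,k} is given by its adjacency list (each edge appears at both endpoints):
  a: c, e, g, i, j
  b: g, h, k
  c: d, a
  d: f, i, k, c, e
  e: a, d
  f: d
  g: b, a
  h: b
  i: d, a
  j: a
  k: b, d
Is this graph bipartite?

Color {c, e, f, g, h, i, j, k} black and {a, b, d} white. No edge joins two same-colored vertices, so the graph is bipartite.

Yes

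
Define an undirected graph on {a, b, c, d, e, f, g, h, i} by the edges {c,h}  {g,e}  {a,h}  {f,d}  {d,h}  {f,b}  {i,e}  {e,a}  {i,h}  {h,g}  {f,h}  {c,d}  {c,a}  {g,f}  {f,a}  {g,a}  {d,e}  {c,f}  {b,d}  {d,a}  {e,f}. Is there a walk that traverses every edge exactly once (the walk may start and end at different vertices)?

Yes

Degrees: a:6, b:2, c:4, d:6, e:5, f:7, g:4, h:6, i:2
Odd-degree vertices: e, f (2 total).
The non-isolated vertices are connected and exactly 2 have odd degree, so an Eulerian trail exists (from e to f).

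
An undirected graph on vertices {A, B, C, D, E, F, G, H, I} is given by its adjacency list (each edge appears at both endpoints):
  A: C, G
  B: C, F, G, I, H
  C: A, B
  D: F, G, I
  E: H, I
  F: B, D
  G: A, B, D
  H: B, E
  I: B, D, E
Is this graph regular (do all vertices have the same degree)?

Degrees: A:2, B:5, C:2, D:3, E:2, F:2, G:3, H:2, I:3
Degrees are not all equal (e.g. deg(A)=2 but deg(B)=5); not regular.

No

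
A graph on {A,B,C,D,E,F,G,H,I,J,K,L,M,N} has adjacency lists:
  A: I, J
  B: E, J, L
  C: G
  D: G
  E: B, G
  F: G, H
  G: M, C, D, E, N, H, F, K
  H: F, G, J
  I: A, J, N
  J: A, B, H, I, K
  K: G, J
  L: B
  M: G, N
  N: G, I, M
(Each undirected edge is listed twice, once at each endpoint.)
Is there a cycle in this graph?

The graph has 14 vertices, 19 edges, and 1 connected component.
Since 19 > 14 - 1, a cycle must exist; for instance J-B-E-G-K-J.

Yes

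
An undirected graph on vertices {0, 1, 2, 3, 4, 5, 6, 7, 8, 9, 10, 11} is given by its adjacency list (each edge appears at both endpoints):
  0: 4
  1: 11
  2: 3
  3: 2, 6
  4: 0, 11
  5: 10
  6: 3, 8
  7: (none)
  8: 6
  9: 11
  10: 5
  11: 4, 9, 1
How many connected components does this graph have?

4

Component: {7}
Component: {5, 10}
Component: {2, 3, 6, 8}
Component: {0, 1, 4, 9, 11}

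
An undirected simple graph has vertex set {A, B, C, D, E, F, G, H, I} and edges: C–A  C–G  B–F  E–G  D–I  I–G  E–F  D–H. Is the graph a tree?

Yes

The graph has 9 vertices and 8 edges.
It is connected with exactly 8 edges, hence acyclic — it is a tree.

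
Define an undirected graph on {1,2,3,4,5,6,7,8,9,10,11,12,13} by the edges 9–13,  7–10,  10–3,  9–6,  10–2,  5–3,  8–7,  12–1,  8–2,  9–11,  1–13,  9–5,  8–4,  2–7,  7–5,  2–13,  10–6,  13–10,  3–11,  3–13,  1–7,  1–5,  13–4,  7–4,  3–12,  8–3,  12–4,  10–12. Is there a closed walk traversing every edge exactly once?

Degrees: 1:4, 2:4, 3:6, 4:4, 5:4, 6:2, 7:6, 8:4, 9:4, 10:6, 11:2, 12:4, 13:6
Every vertex has even degree and the edges form a single connected piece, so an Eulerian circuit exists.

Yes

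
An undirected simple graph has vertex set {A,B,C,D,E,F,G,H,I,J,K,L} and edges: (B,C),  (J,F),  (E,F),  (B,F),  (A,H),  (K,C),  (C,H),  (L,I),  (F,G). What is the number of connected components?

Component: {D}
Component: {I, L}
Component: {A, B, C, E, F, G, H, J, K}

3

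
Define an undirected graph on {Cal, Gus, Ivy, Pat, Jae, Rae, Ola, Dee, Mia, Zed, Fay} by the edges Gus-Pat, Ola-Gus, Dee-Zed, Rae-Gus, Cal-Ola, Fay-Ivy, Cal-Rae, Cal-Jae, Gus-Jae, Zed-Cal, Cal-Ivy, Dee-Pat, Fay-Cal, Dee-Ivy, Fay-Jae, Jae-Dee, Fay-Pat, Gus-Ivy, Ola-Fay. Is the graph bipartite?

No

Ivy-Cal-Fay-Ivy is an odd cycle (length 3), and a bipartite graph can contain only even cycles.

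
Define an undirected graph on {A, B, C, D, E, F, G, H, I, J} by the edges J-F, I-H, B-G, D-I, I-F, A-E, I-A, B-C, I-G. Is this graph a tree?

The graph has 10 vertices and 9 edges.
Connected and |E| = |V| - 1, which characterizes a tree.

Yes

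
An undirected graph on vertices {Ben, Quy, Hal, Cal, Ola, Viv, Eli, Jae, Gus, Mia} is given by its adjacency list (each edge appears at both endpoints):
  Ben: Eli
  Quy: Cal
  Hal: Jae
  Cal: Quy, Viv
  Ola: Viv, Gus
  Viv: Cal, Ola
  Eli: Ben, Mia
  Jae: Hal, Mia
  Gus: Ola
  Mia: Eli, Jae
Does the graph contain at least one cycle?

No

|V| = 10, |E| = 8, number of components = 2.
Since 8 = 10 - 2, the graph is a forest and contains no cycle.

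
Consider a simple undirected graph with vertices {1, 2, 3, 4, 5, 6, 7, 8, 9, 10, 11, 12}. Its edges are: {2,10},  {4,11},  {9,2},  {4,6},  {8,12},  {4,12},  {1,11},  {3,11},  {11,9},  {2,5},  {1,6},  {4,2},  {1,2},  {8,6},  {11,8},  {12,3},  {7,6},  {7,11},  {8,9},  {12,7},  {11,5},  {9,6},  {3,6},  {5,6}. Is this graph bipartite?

No

6-9-8-6 is an odd cycle (length 3), and a bipartite graph can contain only even cycles.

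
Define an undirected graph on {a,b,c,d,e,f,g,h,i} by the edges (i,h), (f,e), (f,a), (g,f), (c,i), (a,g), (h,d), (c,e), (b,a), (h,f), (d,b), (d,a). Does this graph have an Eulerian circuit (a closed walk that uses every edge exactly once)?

No

Degrees: a:4, b:2, c:2, d:3, e:2, f:4, g:2, h:3, i:2
Vertices with odd degree: d, h. An Eulerian circuit requires all degrees even.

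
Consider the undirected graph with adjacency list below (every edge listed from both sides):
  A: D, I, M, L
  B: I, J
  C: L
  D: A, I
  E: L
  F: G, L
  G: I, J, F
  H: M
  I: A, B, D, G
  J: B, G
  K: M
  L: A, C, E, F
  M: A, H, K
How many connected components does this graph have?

Component: {A, B, C, D, E, F, G, H, I, J, K, L, M}

1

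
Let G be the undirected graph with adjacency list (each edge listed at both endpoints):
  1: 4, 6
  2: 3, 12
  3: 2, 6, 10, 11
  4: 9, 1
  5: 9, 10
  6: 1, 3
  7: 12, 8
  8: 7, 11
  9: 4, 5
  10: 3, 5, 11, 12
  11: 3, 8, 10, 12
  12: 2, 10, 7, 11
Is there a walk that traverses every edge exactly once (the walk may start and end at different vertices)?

Degrees: 1:2, 2:2, 3:4, 4:2, 5:2, 6:2, 7:2, 8:2, 9:2, 10:4, 11:4, 12:4
Odd-degree vertices: none (0 total).
The non-isolated vertices are connected and exactly 0 have odd degree, so an Eulerian trail exists.

Yes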